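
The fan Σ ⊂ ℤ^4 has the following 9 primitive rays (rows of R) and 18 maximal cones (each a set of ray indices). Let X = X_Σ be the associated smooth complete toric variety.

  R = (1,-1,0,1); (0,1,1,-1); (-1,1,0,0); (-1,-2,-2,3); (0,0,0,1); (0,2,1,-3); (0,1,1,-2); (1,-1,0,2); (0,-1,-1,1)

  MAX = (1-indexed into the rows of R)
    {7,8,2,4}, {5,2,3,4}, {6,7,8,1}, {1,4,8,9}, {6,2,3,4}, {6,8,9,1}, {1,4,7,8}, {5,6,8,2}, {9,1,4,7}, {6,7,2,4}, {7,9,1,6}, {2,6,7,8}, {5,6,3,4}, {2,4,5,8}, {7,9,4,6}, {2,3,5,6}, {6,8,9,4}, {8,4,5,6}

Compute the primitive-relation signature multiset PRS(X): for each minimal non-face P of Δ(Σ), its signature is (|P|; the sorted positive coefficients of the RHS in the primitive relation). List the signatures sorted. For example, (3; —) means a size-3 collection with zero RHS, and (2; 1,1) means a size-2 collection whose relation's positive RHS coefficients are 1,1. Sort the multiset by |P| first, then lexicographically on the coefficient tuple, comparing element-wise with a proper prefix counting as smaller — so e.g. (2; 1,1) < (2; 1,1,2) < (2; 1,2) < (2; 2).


14 minimal non-faces of Δ(Σ) (on 9 rays):

  {2,9}:  v_{2} + v_{9} = 0 — sig = (2; —)
  {1,3}:  v_{1} + v_{3} = v_{5} — sig = (2; 1)
  {1,5}:  v_{1} + v_{5} = v_{8} — sig = (2; 1)
  {5,7}:  v_{5} + v_{7} = v_{2} — sig = (2; 1)
  {1,2}:  v_{1} + v_{2} = v_{7} + v_{8} — sig = (2; 1,1)
  {3,9}:  v_{3} + v_{9} = v_{4} + v_{5} + v_{6} — sig = (2; 1,1,1)
  {5,9}:  v_{5} + v_{9} = v_{4} + v_{6} + v_{8} — sig = (2; 1,1,1)
  {3,7}:  v_{3} + v_{7} = 2·v_{2} + v_{4} + v_{6} — sig = (2; 1,1,2)
  {3,8}:  v_{3} + v_{8} = 2·v_{5} — sig = (2; 2)
  {1,4,6}:  v_{1} + v_{4} + v_{6} = v_{9} — sig = (3; 1)
  {7,8,9}:  v_{7} + v_{8} + v_{9} = v_{1} — sig = (3; 1)
  {4,6,7,8}:  v_{4} + v_{6} + v_{7} + v_{8} = 0 — sig = (4; —)
  {2,4,5,6}:  v_{2} + v_{4} + v_{5} + v_{6} = v_{3} — sig = (4; 1)
  {2,4,6,8}:  v_{2} + v_{4} + v_{6} + v_{8} = v_{5} — sig = (4; 1)

Sorted signature multiset PRS(X):
    |P|=2: 9 collections, coeffs (), (1), (1), (1), (1,1), (1,1,1), (1,1,1), (1,1,2), (2)
    |P|=3: 2 collections, coeffs (1), (1)
    |P|=4: 3 collections, coeffs (), (1), (1)


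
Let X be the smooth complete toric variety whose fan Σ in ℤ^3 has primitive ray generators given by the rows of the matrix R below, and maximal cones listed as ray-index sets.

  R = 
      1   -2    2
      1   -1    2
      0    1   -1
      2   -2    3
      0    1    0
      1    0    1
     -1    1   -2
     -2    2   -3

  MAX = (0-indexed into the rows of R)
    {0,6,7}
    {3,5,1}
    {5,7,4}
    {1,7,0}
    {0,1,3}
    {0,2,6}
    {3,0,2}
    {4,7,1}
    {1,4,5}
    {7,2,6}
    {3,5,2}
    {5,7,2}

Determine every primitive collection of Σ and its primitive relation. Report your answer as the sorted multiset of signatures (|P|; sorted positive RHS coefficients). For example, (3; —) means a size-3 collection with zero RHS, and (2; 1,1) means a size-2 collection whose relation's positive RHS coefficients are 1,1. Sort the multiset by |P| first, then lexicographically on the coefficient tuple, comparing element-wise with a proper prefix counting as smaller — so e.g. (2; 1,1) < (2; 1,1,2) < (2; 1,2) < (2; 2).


Δ(Σ) — 8 vertices, 12 min non-faces:

  P={1,6}:  v_{1} + v_{6} = 0  →  sig = (2; —)
  P={3,7}:  v_{3} + v_{7} = 0  →  sig = (2; —)
  P={0,4}:  v_{0} + v_{4} = v_{1}  →  sig = (2; 1)
  P={0,5}:  v_{0} + v_{5} = v_{3}  →  sig = (2; 1)
  P={1,2}:  v_{1} + v_{2} = v_{5}  →  sig = (2; 1)
  P={5,6}:  v_{5} + v_{6} = v_{2}  →  sig = (2; 1)
  P={3,4}:  v_{3} + v_{4} = v_{1} + v_{5}  →  sig = (2; 1,1)
  P={3,6}:  v_{3} + v_{6} = v_{0} + v_{2}  →  sig = (2; 1,1)
  P={4,6}:  v_{4} + v_{6} = v_{5} + v_{7}  →  sig = (2; 1,1)
  P={2,4}:  v_{2} + v_{4} = 2·v_{5} + v_{7}  →  sig = (2; 1,2)
  P={0,2,7}:  v_{0} + v_{2} + v_{7} = v_{6}  →  sig = (3; 1)
  P={1,5,7}:  v_{1} + v_{5} + v_{7} = v_{4}  →  sig = (3; 1)

so the primitive-relation signature multiset is
    (2; —)
    (2; —)
    (2; 1)
    (2; 1)
    (2; 1)
    (2; 1)
    (2; 1,1)
    (2; 1,1)
    (2; 1,1)
    (2; 1,2)
    (3; 1)
    (3; 1)


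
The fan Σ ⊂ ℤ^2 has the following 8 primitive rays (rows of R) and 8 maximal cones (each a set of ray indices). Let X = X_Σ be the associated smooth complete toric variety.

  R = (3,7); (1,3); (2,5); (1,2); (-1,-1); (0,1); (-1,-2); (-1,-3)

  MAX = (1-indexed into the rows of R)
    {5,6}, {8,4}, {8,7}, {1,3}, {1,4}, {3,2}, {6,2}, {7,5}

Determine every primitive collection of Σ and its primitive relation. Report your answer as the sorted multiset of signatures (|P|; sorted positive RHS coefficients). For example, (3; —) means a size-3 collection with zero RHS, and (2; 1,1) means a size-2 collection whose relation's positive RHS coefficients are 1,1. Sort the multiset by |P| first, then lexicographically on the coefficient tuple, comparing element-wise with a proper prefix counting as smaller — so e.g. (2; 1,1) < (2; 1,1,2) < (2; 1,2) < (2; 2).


Σ has 20 primitive collections:

  P={2,8}:  v_{2} + v_{8} = 0  →  sig = (2; —)
  P={4,7}:  v_{4} + v_{7} = 0  →  sig = (2; —)
  P={1,7}:  v_{1} + v_{7} = v_{3}  →  sig = (2; 1)
  P={2,4}:  v_{2} + v_{4} = v_{3}  →  sig = (2; 1)
  P={2,7}:  v_{2} + v_{7} = v_{6}  →  sig = (2; 1)
  P={3,4}:  v_{3} + v_{4} = v_{1}  →  sig = (2; 1)
  P={3,7}:  v_{3} + v_{7} = v_{2}  →  sig = (2; 1)
  P={3,8}:  v_{3} + v_{8} = v_{4}  →  sig = (2; 1)
  P={4,5}:  v_{4} + v_{5} = v_{6}  →  sig = (2; 1)
  P={4,6}:  v_{4} + v_{6} = v_{2}  →  sig = (2; 1)
  P={6,7}:  v_{6} + v_{7} = v_{5}  →  sig = (2; 1)
  P={6,8}:  v_{6} + v_{8} = v_{7}  →  sig = (2; 1)
  P={1,6}:  v_{1} + v_{6} = v_{2} + v_{3}  →  sig = (2; 1,1)
  P={3,5}:  v_{3} + v_{5} = v_{2} + v_{6}  →  sig = (2; 1,1)
  P={1,2}:  v_{1} + v_{2} = 2·v_{3}  →  sig = (2; 2)
  P={1,5}:  v_{1} + v_{5} = 2·v_{2}  →  sig = (2; 2)
  P={1,8}:  v_{1} + v_{8} = 2·v_{4}  →  sig = (2; 2)
  P={2,5}:  v_{2} + v_{5} = 2·v_{6}  →  sig = (2; 2)
  P={3,6}:  v_{3} + v_{6} = 2·v_{2}  →  sig = (2; 2)
  P={5,8}:  v_{5} + v_{8} = 2·v_{7}  →  sig = (2; 2)

Hence PRS(X_Σ) =
[(2; —), (2; —), (2; 1), (2; 1), (2; 1), (2; 1), (2; 1), (2; 1), (2; 1), (2; 1), (2; 1), (2; 1), (2; 1,1), (2; 1,1), (2; 2), (2; 2), (2; 2), (2; 2), (2; 2), (2; 2)]


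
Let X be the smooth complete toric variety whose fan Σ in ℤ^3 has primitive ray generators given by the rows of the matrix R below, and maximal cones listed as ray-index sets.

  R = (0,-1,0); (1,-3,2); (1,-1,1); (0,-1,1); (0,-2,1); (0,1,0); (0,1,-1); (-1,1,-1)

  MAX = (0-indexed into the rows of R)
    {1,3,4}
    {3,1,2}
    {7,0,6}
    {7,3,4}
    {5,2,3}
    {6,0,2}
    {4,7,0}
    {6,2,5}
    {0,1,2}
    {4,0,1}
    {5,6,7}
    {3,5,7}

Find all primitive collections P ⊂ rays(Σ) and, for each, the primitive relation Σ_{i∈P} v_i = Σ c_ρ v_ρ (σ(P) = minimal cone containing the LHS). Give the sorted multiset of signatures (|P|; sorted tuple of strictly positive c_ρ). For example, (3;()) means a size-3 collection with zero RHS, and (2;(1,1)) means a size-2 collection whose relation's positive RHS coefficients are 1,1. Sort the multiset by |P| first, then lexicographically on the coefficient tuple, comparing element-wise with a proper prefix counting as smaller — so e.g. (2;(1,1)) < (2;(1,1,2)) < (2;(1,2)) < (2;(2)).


10 collections generate NE(X_Σ); each relation:

  {0,5}:  v_{0} + v_{5} = 0  so sig = (2;())
  {2,7}:  v_{2} + v_{7} = 0  so sig = (2;())
  {3,6}:  v_{3} + v_{6} = 0  so sig = (2;())
  {0,3}:  v_{0} + v_{3} = v_{4}  so sig = (2;(1))
  {1,7}:  v_{1} + v_{7} = v_{4}  so sig = (2;(1))
  {2,4}:  v_{2} + v_{4} = v_{1}  so sig = (2;(1))
  {4,5}:  v_{4} + v_{5} = v_{3}  so sig = (2;(1))
  {4,6}:  v_{4} + v_{6} = v_{0}  so sig = (2;(1))
  {1,5}:  v_{1} + v_{5} = v_{2} + v_{3}  so sig = (2;(1,1))
  {1,6}:  v_{1} + v_{6} = v_{0} + v_{2}  so sig = (2;(1,1))

Signatures (|P|; sorted positive RHS coefficients), sorted:
    (2;())
    (2;())
    (2;())
    (2;(1))
    (2;(1))
    (2;(1))
    (2;(1))
    (2;(1))
    (2;(1,1))
    (2;(1,1))


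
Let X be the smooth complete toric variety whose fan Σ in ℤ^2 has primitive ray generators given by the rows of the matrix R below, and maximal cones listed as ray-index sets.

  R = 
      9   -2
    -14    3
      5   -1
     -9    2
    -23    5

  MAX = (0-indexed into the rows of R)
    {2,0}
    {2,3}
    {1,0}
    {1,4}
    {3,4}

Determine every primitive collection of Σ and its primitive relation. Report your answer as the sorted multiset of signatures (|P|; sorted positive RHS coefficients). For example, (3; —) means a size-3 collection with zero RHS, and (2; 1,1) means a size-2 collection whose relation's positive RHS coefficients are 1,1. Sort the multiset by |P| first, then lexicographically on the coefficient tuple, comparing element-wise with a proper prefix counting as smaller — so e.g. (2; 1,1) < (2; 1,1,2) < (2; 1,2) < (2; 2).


5 collections generate NE(X_Σ); each relation:

  P={0,3}:  v_{0} + v_{3} = 0  →  sig = (2; —)
  P={0,4}:  v_{0} + v_{4} = v_{1}  →  sig = (2; 1)
  P={1,2}:  v_{1} + v_{2} = v_{3}  →  sig = (2; 1)
  P={1,3}:  v_{1} + v_{3} = v_{4}  →  sig = (2; 1)
  P={2,4}:  v_{2} + v_{4} = 2·v_{3}  →  sig = (2; 2)

Hence PRS(X_Σ) =
[(2; —), (2; 1), (2; 1), (2; 1), (2; 2)]


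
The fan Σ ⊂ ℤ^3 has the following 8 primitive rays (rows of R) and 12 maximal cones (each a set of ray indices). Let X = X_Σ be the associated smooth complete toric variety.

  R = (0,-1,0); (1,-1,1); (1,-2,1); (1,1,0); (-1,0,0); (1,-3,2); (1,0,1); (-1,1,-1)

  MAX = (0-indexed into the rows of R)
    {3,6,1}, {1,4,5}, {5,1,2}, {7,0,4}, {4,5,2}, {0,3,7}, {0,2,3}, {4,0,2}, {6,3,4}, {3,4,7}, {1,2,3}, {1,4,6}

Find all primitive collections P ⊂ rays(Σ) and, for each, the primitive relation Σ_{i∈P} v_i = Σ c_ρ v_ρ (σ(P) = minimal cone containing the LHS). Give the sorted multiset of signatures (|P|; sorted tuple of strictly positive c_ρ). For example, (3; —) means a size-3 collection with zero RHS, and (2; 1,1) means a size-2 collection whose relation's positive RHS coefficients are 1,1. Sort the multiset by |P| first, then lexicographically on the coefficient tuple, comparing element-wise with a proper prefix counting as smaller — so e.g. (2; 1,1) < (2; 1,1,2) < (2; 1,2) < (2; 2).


The 14 primitive collections of Σ (r=8, n=3):

  P = {1,7}:  v_{1} + v_{7} = 0 — sig = (2; —)
  P = {0,1}:  v_{0} + v_{1} = v_{2} — sig = (2; 1)
  P = {0,6}:  v_{0} + v_{6} = v_{1} — sig = (2; 1)
  P = {2,7}:  v_{2} + v_{7} = v_{0} — sig = (2; 1)
  P = {5,7}:  v_{5} + v_{7} = v_{2} + v_{4} — sig = (2; 1,1)
  P = {6,7}:  v_{6} + v_{7} = v_{3} + v_{4} — sig = (2; 1,1)
  P = {0,5}:  v_{0} + v_{5} = 2·v_{2} + v_{4} — sig = (2; 1,2)
  P = {5,6}:  v_{5} + v_{6} = 3·v_{1} + v_{4} — sig = (2; 1,3)
  P = {2,6}:  v_{2} + v_{6} = 2·v_{1} — sig = (2; 2)
  P = {3,5}:  v_{3} + v_{5} = 2·v_{1} — sig = (2; 2)
  P = {0,3,4}:  v_{0} + v_{3} + v_{4} = 0 — sig = (3; —)
  P = {1,2,4}:  v_{1} + v_{2} + v_{4} = v_{5} — sig = (3; 1)
  P = {1,3,4}:  v_{1} + v_{3} + v_{4} = v_{6} — sig = (3; 1)
  P = {2,3,4}:  v_{2} + v_{3} + v_{4} = v_{1} — sig = (3; 1)

Signatures (|P|; sorted positive RHS coefficients), sorted:
    (2; —)
    (2; 1)
    (2; 1)
    (2; 1)
    (2; 1,1)
    (2; 1,1)
    (2; 1,2)
    (2; 1,3)
    (2; 2)
    (2; 2)
    (3; —)
    (3; 1)
    (3; 1)
    (3; 1)


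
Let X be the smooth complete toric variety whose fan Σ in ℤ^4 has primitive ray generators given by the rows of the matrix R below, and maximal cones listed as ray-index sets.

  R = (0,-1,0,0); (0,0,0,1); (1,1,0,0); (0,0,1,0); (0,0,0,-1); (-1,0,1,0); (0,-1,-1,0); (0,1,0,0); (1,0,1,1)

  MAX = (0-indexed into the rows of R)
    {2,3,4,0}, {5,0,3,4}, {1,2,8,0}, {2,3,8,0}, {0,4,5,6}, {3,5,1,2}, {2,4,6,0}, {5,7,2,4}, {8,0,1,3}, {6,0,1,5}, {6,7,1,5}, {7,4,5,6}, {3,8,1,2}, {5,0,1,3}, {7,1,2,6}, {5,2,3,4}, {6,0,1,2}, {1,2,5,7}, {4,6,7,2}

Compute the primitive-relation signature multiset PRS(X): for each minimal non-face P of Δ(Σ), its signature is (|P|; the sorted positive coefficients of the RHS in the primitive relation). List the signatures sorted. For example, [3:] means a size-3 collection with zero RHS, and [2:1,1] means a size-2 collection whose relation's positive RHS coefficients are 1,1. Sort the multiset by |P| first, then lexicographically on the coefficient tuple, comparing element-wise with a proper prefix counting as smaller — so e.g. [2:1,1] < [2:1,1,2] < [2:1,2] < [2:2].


|primitive collections| = 11. Relations:

  {0,7}:  v_{0} + v_{7} = 0  ⟹  sig = [2:]
  {1,4}:  v_{1} + v_{4} = 0  ⟹  sig = [2:]
  {3,6}:  v_{3} + v_{6} = v_{0}  ⟹  sig = [2:1]
  {3,7}:  v_{3} + v_{7} = v_{2} + v_{5}  ⟹  sig = [2:1,1]
  {4,8}:  v_{4} + v_{8} = v_{0} + v_{2} + v_{3}  ⟹  sig = [2:1,1,1]
  {7,8}:  v_{7} + v_{8} = v_{1} + v_{2} + v_{3}  ⟹  sig = [2:1,1,1]
  {6,8}:  v_{6} + v_{8} = 2·v_{0} + v_{1} + v_{2}  ⟹  sig = [2:1,1,2]
  {5,8}:  v_{5} + v_{8} = v_{1} + 2·v_{3}  ⟹  sig = [2:1,2]
  {2,5,6}:  v_{2} + v_{5} + v_{6} = 0  ⟹  sig = [3:]
  {0,2,5}:  v_{0} + v_{2} + v_{5} = v_{3}  ⟹  sig = [3:1]
  {0,1,2,3}:  v_{0} + v_{1} + v_{2} + v_{3} = v_{8}  ⟹  sig = [4:1]

Hence PRS(X_Σ) =
{ [2:] ×2,  [2:1],  [2:1,1],  [2:1,1,1] ×2,  [2:1,1,2],  [2:1,2],  [3:],  [3:1],  [4:1] }


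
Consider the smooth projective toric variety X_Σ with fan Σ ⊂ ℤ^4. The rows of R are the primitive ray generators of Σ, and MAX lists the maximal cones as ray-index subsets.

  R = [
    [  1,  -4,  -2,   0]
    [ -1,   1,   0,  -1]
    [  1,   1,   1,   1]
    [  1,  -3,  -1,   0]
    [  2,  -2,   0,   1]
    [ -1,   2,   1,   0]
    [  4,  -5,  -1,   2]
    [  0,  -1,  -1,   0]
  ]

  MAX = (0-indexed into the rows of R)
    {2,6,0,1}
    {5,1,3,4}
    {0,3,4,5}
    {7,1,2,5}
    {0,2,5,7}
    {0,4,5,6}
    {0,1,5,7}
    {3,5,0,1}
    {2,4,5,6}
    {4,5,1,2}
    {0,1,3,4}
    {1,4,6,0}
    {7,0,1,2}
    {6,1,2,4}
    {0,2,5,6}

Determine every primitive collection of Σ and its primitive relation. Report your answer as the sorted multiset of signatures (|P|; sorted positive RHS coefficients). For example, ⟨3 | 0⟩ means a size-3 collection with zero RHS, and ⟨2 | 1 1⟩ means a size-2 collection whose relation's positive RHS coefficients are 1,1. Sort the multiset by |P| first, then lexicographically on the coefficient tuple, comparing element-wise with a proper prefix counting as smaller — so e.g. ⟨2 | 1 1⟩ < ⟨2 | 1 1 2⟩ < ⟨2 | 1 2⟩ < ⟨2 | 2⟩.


Primitive collections (9):

  {2,3}:  v_{2} + v_{3} = v_{4}  ⟹  sig = ⟨2 | 1⟩
  {3,7}:  v_{3} + v_{7} = v_{0}  ⟹  sig = ⟨2 | 1⟩
  {4,7}:  v_{4} + v_{7} = v_{0} + v_{2}  ⟹  sig = ⟨2 | 1 1⟩
  {3,6}:  v_{3} + v_{6} = v_{0} + 2·v_{4}  ⟹  sig = ⟨2 | 1 2⟩
  {6,7}:  v_{6} + v_{7} = 2·v_{0} + 2·v_{2}  ⟹  sig = ⟨2 | 2 2⟩
  {0,2,4}:  v_{0} + v_{2} + v_{4} = v_{6}  ⟹  sig = ⟨3 | 1⟩
  {1,5,6}:  v_{1} + v_{5} + v_{6} = v_{4}  ⟹  sig = ⟨3 | 1⟩
  {0,1,2,5}:  v_{0} + v_{1} + v_{2} + v_{5} = 0  ⟹  sig = ⟨4 | 0⟩
  {0,1,4,5}:  v_{0} + v_{1} + v_{4} + v_{5} = v_{3}  ⟹  sig = ⟨4 | 1⟩

Signatures (|P|; sorted positive RHS coefficients), sorted:
{ ⟨2 | 1⟩ ×2,  ⟨2 | 1 1⟩,  ⟨2 | 1 2⟩,  ⟨2 | 2 2⟩,  ⟨3 | 1⟩ ×2,  ⟨4 | 0⟩,  ⟨4 | 1⟩ }


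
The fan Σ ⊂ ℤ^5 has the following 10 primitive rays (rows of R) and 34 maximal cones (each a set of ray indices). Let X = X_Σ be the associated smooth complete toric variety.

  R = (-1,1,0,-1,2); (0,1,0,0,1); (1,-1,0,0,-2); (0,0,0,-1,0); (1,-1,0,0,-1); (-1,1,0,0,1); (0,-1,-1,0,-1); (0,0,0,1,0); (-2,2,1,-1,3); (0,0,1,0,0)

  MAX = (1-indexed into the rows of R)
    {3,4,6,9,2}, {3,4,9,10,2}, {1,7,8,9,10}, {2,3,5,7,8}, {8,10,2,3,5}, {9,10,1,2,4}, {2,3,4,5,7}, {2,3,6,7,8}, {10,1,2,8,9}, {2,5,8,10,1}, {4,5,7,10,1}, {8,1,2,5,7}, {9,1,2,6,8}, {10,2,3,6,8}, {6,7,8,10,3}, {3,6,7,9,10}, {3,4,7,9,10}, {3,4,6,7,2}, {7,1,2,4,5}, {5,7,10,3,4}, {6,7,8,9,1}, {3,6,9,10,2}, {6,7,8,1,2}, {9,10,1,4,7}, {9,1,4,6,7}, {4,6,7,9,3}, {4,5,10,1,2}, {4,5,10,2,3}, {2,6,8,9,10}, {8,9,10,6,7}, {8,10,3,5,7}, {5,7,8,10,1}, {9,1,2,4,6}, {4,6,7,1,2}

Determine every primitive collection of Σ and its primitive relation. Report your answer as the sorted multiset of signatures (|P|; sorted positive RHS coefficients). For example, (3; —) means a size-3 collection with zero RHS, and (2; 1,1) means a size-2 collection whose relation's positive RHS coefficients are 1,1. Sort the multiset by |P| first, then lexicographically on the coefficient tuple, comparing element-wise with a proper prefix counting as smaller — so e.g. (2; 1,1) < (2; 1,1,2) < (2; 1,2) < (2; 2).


|primitive collections| = 9. Relations:

  • {4,8}:  v_{4} + v_{8} = 0  ⟹  sig = (2; —)
  • {5,6}:  v_{5} + v_{6} = 0  ⟹  sig = (2; —)
  • {1,3}:  v_{1} + v_{3} = v_{4}  ⟹  sig = (2; 1)
  • {5,9}:  v_{5} + v_{9} = v_{1} + v_{10}  ⟹  sig = (2; 1,1)
  • {2,7,10}:  v_{2} + v_{7} + v_{10} = 0  ⟹  sig = (3; —)
  • {1,6,10}:  v_{1} + v_{6} + v_{10} = v_{9}  ⟹  sig = (3; 1)
  • {2,7,9}:  v_{2} + v_{7} + v_{9} = v_{1} + v_{6}  ⟹  sig = (3; 1,1)
  • {3,8,9}:  v_{3} + v_{8} + v_{9} = v_{6} + v_{10}  ⟹  sig = (3; 1,1)
  • {4,6,10}:  v_{4} + v_{6} + v_{10} = v_{3} + v_{9}  ⟹  sig = (3; 1,1)

Signatures (|P|; sorted positive RHS coefficients), sorted:
    |P|=2: 4 collections, coeffs (), (), (1), (1,1)
    |P|=3: 5 collections, coeffs (), (1), (1,1), (1,1), (1,1)


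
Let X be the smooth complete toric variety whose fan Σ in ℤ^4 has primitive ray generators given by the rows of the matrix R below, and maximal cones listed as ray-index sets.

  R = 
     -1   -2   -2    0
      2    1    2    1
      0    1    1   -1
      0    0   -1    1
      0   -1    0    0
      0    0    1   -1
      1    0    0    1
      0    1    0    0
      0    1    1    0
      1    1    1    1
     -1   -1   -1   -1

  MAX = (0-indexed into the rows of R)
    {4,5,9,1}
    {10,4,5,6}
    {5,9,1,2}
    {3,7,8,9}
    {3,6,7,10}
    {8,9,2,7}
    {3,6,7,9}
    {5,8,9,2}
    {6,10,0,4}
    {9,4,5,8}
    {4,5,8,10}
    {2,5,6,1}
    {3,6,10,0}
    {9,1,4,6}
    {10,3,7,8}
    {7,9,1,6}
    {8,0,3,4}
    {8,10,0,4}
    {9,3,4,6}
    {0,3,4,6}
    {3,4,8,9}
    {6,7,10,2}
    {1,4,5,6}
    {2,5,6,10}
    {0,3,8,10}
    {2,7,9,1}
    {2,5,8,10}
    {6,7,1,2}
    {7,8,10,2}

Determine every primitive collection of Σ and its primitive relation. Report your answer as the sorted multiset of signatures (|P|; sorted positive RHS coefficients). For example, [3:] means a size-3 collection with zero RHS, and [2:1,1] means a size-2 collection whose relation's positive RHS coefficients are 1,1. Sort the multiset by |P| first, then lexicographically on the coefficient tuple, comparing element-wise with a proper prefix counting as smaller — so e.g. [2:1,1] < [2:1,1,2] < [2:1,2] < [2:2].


Minimal non-faces — 18 found among 11 rays, 29 max cones:

  • {3,5}:  v_{3} + v_{5} = 0  →  sig = [2:]
  • {4,7}:  v_{4} + v_{7} = 0  →  sig = [2:]
  • {9,10}:  v_{9} + v_{10} = 0  →  sig = [2:]
  • {0,2}:  v_{0} + v_{2} = v_{10}  →  sig = [2:1]
  • {2,3}:  v_{2} + v_{3} = v_{7}  →  sig = [2:1]
  • {2,4}:  v_{2} + v_{4} = v_{5}  →  sig = [2:1]
  • {5,7}:  v_{5} + v_{7} = v_{2}  →  sig = [2:1]
  • {6,8}:  v_{6} + v_{8} = v_{9}  →  sig = [2:1]
  • {0,1}:  v_{0} + v_{1} = v_{4} + v_{6}  →  sig = [2:1,1]
  • {0,5}:  v_{0} + v_{5} = v_{4} + v_{10}  →  sig = [2:1,1]
  • {0,7}:  v_{0} + v_{7} = v_{3} + v_{10}  →  sig = [2:1,1]
  • {0,9}:  v_{0} + v_{9} = v_{3} + v_{4}  →  sig = [2:1,1]
  • {1,3}:  v_{1} + v_{3} = v_{6} + v_{9}  →  sig = [2:1,1]
  • {1,10}:  v_{1} + v_{10} = v_{5} + v_{6}  →  sig = [2:1,1]
  • {1,8}:  v_{1} + v_{8} = v_{5} + 2·v_{9}  →  sig = [2:1,2]
  • {3,4,10}:  v_{3} + v_{4} + v_{10} = v_{0}  →  sig = [3:1]
  • {5,6,9}:  v_{5} + v_{6} + v_{9} = v_{1}  →  sig = [3:1]
  • {2,6,9}:  v_{2} + v_{6} + v_{9} = v_{1} + v_{7}  →  sig = [3:1,1]

Hence PRS(X_Σ) =
[[2:], [2:], [2:], [2:1], [2:1], [2:1], [2:1], [2:1], [2:1,1], [2:1,1], [2:1,1], [2:1,1], [2:1,1], [2:1,1], [2:1,2], [3:1], [3:1], [3:1,1]]


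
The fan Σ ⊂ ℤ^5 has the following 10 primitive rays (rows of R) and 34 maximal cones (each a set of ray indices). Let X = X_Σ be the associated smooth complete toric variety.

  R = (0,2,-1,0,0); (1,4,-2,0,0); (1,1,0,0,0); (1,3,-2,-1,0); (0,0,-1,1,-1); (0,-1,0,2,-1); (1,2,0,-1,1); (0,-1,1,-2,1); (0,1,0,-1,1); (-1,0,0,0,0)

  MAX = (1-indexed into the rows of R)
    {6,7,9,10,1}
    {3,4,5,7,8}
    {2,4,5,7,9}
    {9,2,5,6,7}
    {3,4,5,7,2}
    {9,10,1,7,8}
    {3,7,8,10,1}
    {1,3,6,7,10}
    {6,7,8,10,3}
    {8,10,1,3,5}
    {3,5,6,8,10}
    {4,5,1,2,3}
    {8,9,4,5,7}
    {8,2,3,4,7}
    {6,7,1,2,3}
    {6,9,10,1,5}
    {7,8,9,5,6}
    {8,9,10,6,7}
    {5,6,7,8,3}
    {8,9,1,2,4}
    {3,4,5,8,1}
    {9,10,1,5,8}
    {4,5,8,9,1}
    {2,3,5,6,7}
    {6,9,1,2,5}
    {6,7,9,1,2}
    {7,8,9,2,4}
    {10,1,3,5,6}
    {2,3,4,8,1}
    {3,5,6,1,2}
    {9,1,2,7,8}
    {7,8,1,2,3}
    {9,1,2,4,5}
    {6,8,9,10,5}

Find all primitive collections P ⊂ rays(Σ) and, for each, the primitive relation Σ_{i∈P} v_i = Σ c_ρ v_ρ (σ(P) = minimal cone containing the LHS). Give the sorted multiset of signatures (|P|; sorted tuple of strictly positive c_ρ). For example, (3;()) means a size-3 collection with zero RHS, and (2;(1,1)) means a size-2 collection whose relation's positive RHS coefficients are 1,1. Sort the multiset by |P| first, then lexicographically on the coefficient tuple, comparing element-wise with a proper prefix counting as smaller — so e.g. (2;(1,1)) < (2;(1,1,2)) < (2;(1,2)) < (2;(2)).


Δ(Σ) — 10 vertices, 10 min non-faces:

  • {3,9}:  v_{3} + v_{9} = v_{7}  →  sig = (2;(1))
  • {4,10}:  v_{4} + v_{10} = 2·v_{1} + v_{5} + v_{8}  →  sig = (2;(1,1,2))
  • {4,6}:  v_{4} + v_{6} = 2·v_{5} + v_{7}  →  sig = (2;(1,2))
  • {2,10}:  v_{2} + v_{10} = 2·v_{1}  →  sig = (2;(2))
  • {1,6,8}:  v_{1} + v_{6} + v_{8} = 0  →  sig = (3;())
  • {1,5,7}:  v_{1} + v_{5} + v_{7} = v_{2}  →  sig = (3;(1))
  • {2,5,8}:  v_{2} + v_{5} + v_{8} = v_{4}  →  sig = (3;(1))
  • {5,7,10}:  v_{5} + v_{7} + v_{10} = v_{1}  →  sig = (3;(1))
  • {2,6,8}:  v_{2} + v_{6} + v_{8} = v_{5} + v_{7}  →  sig = (3;(1,1))
  • {1,4,7}:  v_{1} + v_{4} + v_{7} = 2·v_{2} + v_{8}  →  sig = (3;(1,2))

so the primitive-relation signature multiset is
[(2;(1)), (2;(1,1,2)), (2;(1,2)), (2;(2)), (3;()), (3;(1)), (3;(1)), (3;(1)), (3;(1,1)), (3;(1,2))]


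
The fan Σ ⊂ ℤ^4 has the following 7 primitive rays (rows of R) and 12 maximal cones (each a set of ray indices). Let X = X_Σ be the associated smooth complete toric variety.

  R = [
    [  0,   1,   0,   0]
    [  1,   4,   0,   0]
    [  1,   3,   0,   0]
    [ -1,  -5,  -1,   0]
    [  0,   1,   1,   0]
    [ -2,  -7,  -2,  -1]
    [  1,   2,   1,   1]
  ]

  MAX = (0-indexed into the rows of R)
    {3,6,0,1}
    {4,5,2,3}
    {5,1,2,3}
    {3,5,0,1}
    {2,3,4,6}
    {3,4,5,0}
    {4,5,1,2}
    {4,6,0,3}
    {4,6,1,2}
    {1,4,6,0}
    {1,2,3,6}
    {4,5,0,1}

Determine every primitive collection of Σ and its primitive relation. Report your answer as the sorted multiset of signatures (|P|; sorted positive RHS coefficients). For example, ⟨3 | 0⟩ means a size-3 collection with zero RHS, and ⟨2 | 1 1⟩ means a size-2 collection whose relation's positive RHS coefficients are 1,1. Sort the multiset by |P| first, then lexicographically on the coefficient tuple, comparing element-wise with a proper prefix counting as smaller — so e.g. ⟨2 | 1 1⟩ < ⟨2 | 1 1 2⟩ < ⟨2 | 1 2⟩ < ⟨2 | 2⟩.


Primitive collections (3):

  {0,2}:  v_{0} + v_{2} = v_{1}  ⇒ sig = ⟨2 | 1⟩
  {5,6}:  v_{5} + v_{6} = v_{3}  ⇒ sig = ⟨2 | 1⟩
  {1,3,4}:  v_{1} + v_{3} + v_{4} = 0  ⇒ sig = ⟨3 | 0⟩

so the primitive-relation signature multiset is
{ ⟨2 | 1⟩ ×2,  ⟨3 | 0⟩ }


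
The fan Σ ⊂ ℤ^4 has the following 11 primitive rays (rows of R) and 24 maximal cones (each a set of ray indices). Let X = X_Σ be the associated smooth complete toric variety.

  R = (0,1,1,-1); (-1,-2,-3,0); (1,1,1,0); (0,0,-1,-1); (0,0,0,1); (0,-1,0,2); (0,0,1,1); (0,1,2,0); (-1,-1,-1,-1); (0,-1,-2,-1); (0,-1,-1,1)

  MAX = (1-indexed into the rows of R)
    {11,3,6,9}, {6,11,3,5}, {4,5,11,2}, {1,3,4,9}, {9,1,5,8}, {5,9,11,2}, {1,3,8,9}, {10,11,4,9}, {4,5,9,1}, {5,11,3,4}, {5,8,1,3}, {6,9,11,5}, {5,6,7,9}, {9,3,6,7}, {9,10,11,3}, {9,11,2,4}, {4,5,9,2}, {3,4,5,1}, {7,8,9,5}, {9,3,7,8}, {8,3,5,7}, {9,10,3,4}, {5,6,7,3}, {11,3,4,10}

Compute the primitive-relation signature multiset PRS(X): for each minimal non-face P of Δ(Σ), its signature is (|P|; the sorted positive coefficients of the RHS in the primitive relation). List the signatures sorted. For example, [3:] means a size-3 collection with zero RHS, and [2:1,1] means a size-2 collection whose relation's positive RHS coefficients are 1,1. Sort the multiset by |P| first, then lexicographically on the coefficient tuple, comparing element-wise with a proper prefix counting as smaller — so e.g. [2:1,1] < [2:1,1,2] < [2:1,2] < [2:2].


The 23 primitive collections of Σ (r=11, n=4):

  P={1,11}:  v_{1} + v_{11} = 0 — sig = [2:]
  P={4,7}:  v_{4} + v_{7} = 0 — sig = [2:]
  P={1,6}:  v_{1} + v_{6} = v_{7} — sig = [2:1]
  P={1,7}:  v_{1} + v_{7} = v_{8} — sig = [2:1]
  P={4,6}:  v_{4} + v_{6} = v_{11} — sig = [2:1]
  P={4,8}:  v_{4} + v_{8} = v_{1} — sig = [2:1]
  P={7,11}:  v_{7} + v_{11} = v_{6} — sig = [2:1]
  P={8,11}:  v_{8} + v_{11} = v_{7} — sig = [2:1]
  P={2,3}:  v_{2} + v_{3} = v_{4} + v_{11} — sig = [2:1,1]
  P={2,8}:  v_{2} + v_{8} = v_{5} + v_{9} — sig = [2:1,1]
  P={5,10}:  v_{5} + v_{10} = v_{4} + v_{11} — sig = [2:1,1]
  P={8,10}:  v_{8} + v_{10} = v_{3} + v_{9} — sig = [2:1,1]
  P={1,2}:  v_{1} + v_{2} = v_{4} + v_{5} + v_{9} — sig = [2:1,1,1]
  P={1,10}:  v_{1} + v_{10} = v_{3} + v_{4} + v_{9} — sig = [2:1,1,1]
  P={2,7}:  v_{2} + v_{7} = v_{5} + v_{9} + v_{11} — sig = [2:1,1,1]
  P={7,10}:  v_{7} + v_{10} = v_{3} + v_{9} + v_{11} — sig = [2:1,1,1]
  P={2,6}:  v_{2} + v_{6} = v_{5} + v_{9} + 2·v_{11} — sig = [2:1,1,2]
  P={6,10}:  v_{6} + v_{10} = v_{3} + v_{9} + 2·v_{11} — sig = [2:1,1,2]
  P={2,10}:  v_{2} + v_{10} = 2·v_{4} + v_{9} + 2·v_{11} — sig = [2:1,2,2]
  P={6,8}:  v_{6} + v_{8} = 2·v_{7} — sig = [2:2]
  P={3,5,9}:  v_{3} + v_{5} + v_{9} = 0 — sig = [3:]
  P={3,4,9,11}:  v_{3} + v_{4} + v_{9} + v_{11} = v_{10} — sig = [4:1]
  P={4,5,9,11}:  v_{4} + v_{5} + v_{9} + v_{11} = v_{2} — sig = [4:1]

Signatures (|P|; sorted positive RHS coefficients), sorted:
    |P|=2: 20 collections, coeffs (), (), (1), (1), (1), (1), (1), (1), (1,1), (1,1), (1,1), (1,1), (1,1,1), (1,1,1), (1,1,1), (1,1,1), (1,1,2), (1,1,2), (1,2,2), (2)
    |P|=3: 1 collection, coeffs ()
    |P|=4: 2 collections, coeffs (1), (1)


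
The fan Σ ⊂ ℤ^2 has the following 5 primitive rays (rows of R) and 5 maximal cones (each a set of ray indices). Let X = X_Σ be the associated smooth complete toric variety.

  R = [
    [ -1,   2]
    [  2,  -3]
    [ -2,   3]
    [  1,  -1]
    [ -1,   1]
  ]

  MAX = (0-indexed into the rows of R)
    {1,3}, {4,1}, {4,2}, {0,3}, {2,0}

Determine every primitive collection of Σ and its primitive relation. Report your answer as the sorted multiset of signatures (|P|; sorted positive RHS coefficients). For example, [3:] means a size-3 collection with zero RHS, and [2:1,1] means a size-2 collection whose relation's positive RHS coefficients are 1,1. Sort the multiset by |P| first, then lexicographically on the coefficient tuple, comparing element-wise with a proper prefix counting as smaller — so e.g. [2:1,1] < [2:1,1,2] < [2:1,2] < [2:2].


|primitive collections| = 5. Relations:

  {1,2}:  v_{1} + v_{2} = 0 — sig = [2:]
  {3,4}:  v_{3} + v_{4} = 0 — sig = [2:]
  {0,1}:  v_{0} + v_{1} = v_{3} — sig = [2:1]
  {0,4}:  v_{0} + v_{4} = v_{2} — sig = [2:1]
  {2,3}:  v_{2} + v_{3} = v_{0} — sig = [2:1]

Sorted signature multiset PRS(X):
    |P|=2: 5 collections, coeffs (), (), (1), (1), (1)


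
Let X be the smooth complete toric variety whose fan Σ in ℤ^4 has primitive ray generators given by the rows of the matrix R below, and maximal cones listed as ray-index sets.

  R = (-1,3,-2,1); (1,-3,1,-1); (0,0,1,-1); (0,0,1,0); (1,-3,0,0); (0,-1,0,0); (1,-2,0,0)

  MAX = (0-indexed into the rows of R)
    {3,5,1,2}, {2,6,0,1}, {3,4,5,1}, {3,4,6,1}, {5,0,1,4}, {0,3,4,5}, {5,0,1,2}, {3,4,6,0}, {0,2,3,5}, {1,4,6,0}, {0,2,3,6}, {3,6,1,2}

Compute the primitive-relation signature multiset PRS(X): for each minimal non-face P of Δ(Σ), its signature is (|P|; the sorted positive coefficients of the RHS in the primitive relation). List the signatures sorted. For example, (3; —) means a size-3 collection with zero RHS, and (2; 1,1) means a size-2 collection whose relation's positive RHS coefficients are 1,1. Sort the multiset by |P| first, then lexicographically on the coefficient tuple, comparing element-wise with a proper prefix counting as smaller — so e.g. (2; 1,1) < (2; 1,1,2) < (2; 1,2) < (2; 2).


|primitive collections| = 3. Relations:

  {2,4}:  v_{2} + v_{4} = v_{1}  ⇒ sig = (2; 1)
  {5,6}:  v_{5} + v_{6} = v_{4}  ⇒ sig = (2; 1)
  {0,1,3}:  v_{0} + v_{1} + v_{3} = 0  ⇒ sig = (3; —)

Sorted signature multiset PRS(X):
[(2; 1), (2; 1), (3; —)]


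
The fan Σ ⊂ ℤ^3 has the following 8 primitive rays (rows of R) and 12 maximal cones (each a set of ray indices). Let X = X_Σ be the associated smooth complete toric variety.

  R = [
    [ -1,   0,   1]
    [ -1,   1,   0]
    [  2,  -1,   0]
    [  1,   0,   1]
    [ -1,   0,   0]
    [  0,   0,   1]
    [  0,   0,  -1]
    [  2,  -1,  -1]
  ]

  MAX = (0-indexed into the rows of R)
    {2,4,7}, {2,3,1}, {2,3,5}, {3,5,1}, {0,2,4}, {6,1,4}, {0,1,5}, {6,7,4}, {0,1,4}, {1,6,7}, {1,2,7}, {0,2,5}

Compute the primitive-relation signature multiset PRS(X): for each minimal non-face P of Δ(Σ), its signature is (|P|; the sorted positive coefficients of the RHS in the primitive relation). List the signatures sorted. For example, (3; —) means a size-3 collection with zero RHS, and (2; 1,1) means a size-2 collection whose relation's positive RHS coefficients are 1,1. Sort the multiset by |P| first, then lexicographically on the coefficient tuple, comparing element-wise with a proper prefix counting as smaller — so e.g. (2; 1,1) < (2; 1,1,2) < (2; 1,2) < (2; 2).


Minimal non-faces — 14 found among 8 rays, 12 max cones:

  • {5,6}:  v_{5} + v_{6} = 0 ; sig = (2; —)
  • {0,6}:  v_{0} + v_{6} = v_{4} ; sig = (2; 1)
  • {2,6}:  v_{2} + v_{6} = v_{7} ; sig = (2; 1)
  • {3,4}:  v_{3} + v_{4} = v_{5} ; sig = (2; 1)
  • {4,5}:  v_{4} + v_{5} = v_{0} ; sig = (2; 1)
  • {5,7}:  v_{5} + v_{7} = v_{2} ; sig = (2; 1)
  • {0,7}:  v_{0} + v_{7} = v_{2} + v_{4} ; sig = (2; 1,1)
  • {3,6}:  v_{3} + v_{6} = v_{1} + v_{2} ; sig = (2; 1,1)
  • {3,7}:  v_{3} + v_{7} = v_{1} + 2·v_{2} ; sig = (2; 1,2)
  • {0,3}:  v_{0} + v_{3} = 2·v_{5} ; sig = (2; 2)
  • {1,2,4}:  v_{1} + v_{2} + v_{4} = 0 ; sig = (3; —)
  • {0,1,2}:  v_{0} + v_{1} + v_{2} = v_{5} ; sig = (3; 1)
  • {1,2,5}:  v_{1} + v_{2} + v_{5} = v_{3} ; sig = (3; 1)
  • {1,4,7}:  v_{1} + v_{4} + v_{7} = v_{6} ; sig = (3; 1)

Signatures (|P|; sorted positive RHS coefficients), sorted:
    (2; —)
    (2; 1)
    (2; 1)
    (2; 1)
    (2; 1)
    (2; 1)
    (2; 1,1)
    (2; 1,1)
    (2; 1,2)
    (2; 2)
    (3; —)
    (3; 1)
    (3; 1)
    (3; 1)


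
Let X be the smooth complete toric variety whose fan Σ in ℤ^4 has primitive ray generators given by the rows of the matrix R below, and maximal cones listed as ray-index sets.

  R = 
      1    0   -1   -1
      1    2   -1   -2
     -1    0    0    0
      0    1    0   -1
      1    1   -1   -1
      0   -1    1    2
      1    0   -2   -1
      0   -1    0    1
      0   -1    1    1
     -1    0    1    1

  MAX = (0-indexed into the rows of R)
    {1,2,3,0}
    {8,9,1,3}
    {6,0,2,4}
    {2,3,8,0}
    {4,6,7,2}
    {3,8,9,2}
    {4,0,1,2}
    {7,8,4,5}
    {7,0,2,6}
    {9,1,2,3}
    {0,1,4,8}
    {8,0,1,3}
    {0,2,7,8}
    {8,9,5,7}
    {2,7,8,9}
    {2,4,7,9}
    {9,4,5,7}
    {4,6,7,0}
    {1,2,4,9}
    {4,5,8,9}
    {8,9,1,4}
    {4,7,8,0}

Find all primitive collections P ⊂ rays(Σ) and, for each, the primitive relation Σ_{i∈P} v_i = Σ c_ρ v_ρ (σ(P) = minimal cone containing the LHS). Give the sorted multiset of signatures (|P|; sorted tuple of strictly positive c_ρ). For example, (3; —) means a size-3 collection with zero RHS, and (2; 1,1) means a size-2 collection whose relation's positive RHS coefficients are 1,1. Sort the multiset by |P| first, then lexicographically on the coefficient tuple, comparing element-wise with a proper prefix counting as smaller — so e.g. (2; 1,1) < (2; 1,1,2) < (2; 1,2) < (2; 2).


Δ(Σ) — 10 vertices, 17 min non-faces:

  P={0,9}:  v_{0} + v_{9} = 0  →  sig = (2; —)
  P={3,7}:  v_{3} + v_{7} = 0  →  sig = (2; —)
  P={1,7}:  v_{1} + v_{7} = v_{4}  →  sig = (2; 1)
  P={3,4}:  v_{3} + v_{4} = v_{1}  →  sig = (2; 1)
  P={2,5}:  v_{2} + v_{5} = v_{7} + v_{9}  →  sig = (2; 1,1)
  P={6,8}:  v_{6} + v_{8} = v_{0} + v_{7}  →  sig = (2; 1,1)
  P={0,5}:  v_{0} + v_{5} = v_{4} + v_{7} + v_{8}  →  sig = (2; 1,1,1)
  P={3,5}:  v_{3} + v_{5} = v_{4} + v_{8} + v_{9}  →  sig = (2; 1,1,1)
  P={3,6}:  v_{3} + v_{6} = v_{0} + v_{2} + v_{4}  →  sig = (2; 1,1,1)
  P={6,9}:  v_{6} + v_{9} = v_{2} + v_{4} + v_{7}  →  sig = (2; 1,1,1)
  P={1,5}:  v_{1} + v_{5} = 2·v_{4} + v_{8} + v_{9}  →  sig = (2; 1,1,2)
  P={1,6}:  v_{1} + v_{6} = v_{0} + v_{2} + 2·v_{4}  →  sig = (2; 1,1,2)
  P={5,6}:  v_{5} + v_{6} = v_{4} + 2·v_{7}  →  sig = (2; 1,2)
  P={2,4,8}:  v_{2} + v_{4} + v_{8} = 0  →  sig = (3; —)
  P={1,2,8}:  v_{1} + v_{2} + v_{8} = v_{3}  →  sig = (3; 1)
  P={0,2,4,7}:  v_{0} + v_{2} + v_{4} + v_{7} = v_{6}  →  sig = (4; 1)
  P={4,7,8,9}:  v_{4} + v_{7} + v_{8} + v_{9} = v_{5}  →  sig = (4; 1)

so the primitive-relation signature multiset is
[(2; —), (2; —), (2; 1), (2; 1), (2; 1,1), (2; 1,1), (2; 1,1,1), (2; 1,1,1), (2; 1,1,1), (2; 1,1,1), (2; 1,1,2), (2; 1,1,2), (2; 1,2), (3; —), (3; 1), (4; 1), (4; 1)]


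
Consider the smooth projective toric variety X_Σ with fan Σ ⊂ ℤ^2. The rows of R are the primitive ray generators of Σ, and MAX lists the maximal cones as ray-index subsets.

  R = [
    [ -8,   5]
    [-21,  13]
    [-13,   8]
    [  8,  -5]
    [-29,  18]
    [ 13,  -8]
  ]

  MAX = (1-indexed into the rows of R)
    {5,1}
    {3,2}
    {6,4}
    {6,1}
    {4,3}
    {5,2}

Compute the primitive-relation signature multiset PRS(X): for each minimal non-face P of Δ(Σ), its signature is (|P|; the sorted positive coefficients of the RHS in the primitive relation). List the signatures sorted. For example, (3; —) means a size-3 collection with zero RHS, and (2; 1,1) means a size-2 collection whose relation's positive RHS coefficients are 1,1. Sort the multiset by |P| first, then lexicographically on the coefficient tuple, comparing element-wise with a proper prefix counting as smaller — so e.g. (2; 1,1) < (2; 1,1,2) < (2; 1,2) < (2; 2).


Δ(Σ) — 6 vertices, 9 min non-faces:

  P = {1,4}:  v_{1} + v_{4} = 0  →  sig = (2; —)
  P = {3,6}:  v_{3} + v_{6} = 0  →  sig = (2; —)
  P = {1,2}:  v_{1} + v_{2} = v_{5}  →  sig = (2; 1)
  P = {1,3}:  v_{1} + v_{3} = v_{2}  →  sig = (2; 1)
  P = {2,4}:  v_{2} + v_{4} = v_{3}  →  sig = (2; 1)
  P = {2,6}:  v_{2} + v_{6} = v_{1}  →  sig = (2; 1)
  P = {4,5}:  v_{4} + v_{5} = v_{2}  →  sig = (2; 1)
  P = {3,5}:  v_{3} + v_{5} = 2·v_{2}  →  sig = (2; 2)
  P = {5,6}:  v_{5} + v_{6} = 2·v_{1}  →  sig = (2; 2)

so the primitive-relation signature multiset is
    |P|=2: 9 collections, coeffs (), (), (1), (1), (1), (1), (1), (2), (2)


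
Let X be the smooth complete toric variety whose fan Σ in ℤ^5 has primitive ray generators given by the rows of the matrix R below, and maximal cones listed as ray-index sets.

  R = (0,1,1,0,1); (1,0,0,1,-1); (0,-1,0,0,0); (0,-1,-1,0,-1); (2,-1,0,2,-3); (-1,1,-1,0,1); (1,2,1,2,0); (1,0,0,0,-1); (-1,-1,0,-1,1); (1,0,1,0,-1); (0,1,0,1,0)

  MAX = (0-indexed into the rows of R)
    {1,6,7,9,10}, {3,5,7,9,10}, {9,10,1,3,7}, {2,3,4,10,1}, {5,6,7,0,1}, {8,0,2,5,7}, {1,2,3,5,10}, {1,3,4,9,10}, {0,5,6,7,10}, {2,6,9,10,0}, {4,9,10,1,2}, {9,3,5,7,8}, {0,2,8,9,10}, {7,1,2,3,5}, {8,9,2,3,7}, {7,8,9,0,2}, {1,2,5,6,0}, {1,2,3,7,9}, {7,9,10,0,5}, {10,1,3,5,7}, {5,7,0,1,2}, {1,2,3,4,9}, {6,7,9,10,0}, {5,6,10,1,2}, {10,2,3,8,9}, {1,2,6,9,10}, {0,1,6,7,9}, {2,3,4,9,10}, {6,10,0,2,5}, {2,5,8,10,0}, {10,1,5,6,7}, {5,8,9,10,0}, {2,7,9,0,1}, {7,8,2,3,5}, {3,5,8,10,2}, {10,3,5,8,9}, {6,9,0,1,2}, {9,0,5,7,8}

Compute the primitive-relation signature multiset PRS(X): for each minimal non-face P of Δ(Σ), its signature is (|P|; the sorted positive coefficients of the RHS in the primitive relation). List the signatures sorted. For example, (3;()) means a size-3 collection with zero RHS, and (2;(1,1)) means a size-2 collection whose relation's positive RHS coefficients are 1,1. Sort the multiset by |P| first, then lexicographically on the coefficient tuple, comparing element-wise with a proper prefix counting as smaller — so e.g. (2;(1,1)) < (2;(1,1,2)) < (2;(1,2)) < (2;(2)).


Σ has 17 primitive collections:

  • {0,3}:  v_{0} + v_{3} = 0  so sig = (2;())
  • {1,8}:  v_{1} + v_{8} = v_{2}  so sig = (2;(1))
  • {3,6}:  v_{3} + v_{6} = v_{1} + v_{10}  so sig = (2;(1,1))
  • {4,5}:  v_{4} + v_{5} = v_{1} + v_{3} + v_{10}  so sig = (2;(1,1,1))
  • {6,8}:  v_{6} + v_{8} = v_{0} + v_{2} + v_{10}  so sig = (2;(1,1,1))
  • {0,4}:  v_{0} + v_{4} = v_{1} + v_{2} + v_{9} + v_{10}  so sig = (2;(1,1,1,1))
  • {4,8}:  v_{4} + v_{8} = 2·v_{2} + v_{3} + v_{9} + v_{10}  so sig = (2;(1,1,1,2))
  • {4,7}:  v_{4} + v_{7} = 2·v_{1} + v_{3} + v_{9}  so sig = (2;(1,1,2))
  • {4,6}:  v_{4} + v_{6} = 2·v_{1} + v_{2} + v_{9} + 2·v_{10}  so sig = (2;(1,1,2,2))
  • {2,5,9}:  v_{2} + v_{5} + v_{9} = 0  so sig = (3;())
  • {7,8,10}:  v_{7} + v_{8} + v_{10} = 0  so sig = (3;())
  • {0,1,10}:  v_{0} + v_{1} + v_{10} = v_{6}  so sig = (3;(1))
  • {2,7,10}:  v_{2} + v_{7} + v_{10} = v_{1}  so sig = (3;(1))
  • {1,5,9}:  v_{1} + v_{5} + v_{9} = v_{7} + v_{10}  so sig = (3;(1,1))
  • {5,6,9}:  v_{5} + v_{6} + v_{9} = v_{0} + v_{7} + 2·v_{10}  so sig = (3;(1,1,2))
  • {2,6,7}:  v_{2} + v_{6} + v_{7} = v_{0} + 2·v_{1}  so sig = (3;(1,2))
  • {1,2,3,9,10}:  v_{1} + v_{2} + v_{3} + v_{9} + v_{10} = v_{4}  so sig = (5;(1))

Sorted signature multiset PRS(X):
{ (2;()),  (2;(1)),  (2;(1,1)),  (2;(1,1,1)) ×2,  (2;(1,1,1,1)),  (2;(1,1,1,2)),  (2;(1,1,2)),  (2;(1,1,2,2)),  (3;()) ×2,  (3;(1)) ×2,  (3;(1,1)),  (3;(1,1,2)),  (3;(1,2)),  (5;(1)) }


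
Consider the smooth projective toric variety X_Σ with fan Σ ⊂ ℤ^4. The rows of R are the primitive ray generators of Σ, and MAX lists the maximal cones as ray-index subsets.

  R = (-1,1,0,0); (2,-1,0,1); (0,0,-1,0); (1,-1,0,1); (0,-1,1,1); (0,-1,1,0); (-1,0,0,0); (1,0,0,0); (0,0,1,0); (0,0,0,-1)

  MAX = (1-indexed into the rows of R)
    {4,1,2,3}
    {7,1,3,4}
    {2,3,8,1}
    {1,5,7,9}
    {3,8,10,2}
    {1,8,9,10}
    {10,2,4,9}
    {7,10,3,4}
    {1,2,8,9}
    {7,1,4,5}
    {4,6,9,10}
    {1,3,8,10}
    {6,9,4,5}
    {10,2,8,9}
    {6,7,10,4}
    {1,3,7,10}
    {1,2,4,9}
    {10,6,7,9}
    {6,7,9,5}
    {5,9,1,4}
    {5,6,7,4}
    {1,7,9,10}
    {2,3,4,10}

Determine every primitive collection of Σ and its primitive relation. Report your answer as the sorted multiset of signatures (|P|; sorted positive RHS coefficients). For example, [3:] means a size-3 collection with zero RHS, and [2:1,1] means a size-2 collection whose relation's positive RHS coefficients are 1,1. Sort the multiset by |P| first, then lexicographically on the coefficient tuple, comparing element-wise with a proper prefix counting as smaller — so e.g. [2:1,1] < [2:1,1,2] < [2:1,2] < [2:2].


15 collections generate NE(X_Σ); each relation:

  P={3,9}:  v_{3} + v_{9} = 0  →  sig = [2:]
  P={7,8}:  v_{7} + v_{8} = 0  →  sig = [2:]
  P={2,7}:  v_{2} + v_{7} = v_{4}  →  sig = [2:1]
  P={4,8}:  v_{4} + v_{8} = v_{2}  →  sig = [2:1]
  P={5,10}:  v_{5} + v_{10} = v_{6}  →  sig = [2:1]
  P={1,6}:  v_{1} + v_{6} = v_{7} + v_{9}  →  sig = [2:1,1]
  P={3,5}:  v_{3} + v_{5} = v_{4} + v_{7}  →  sig = [2:1,1]
  P={5,8}:  v_{5} + v_{8} = v_{4} + v_{9}  →  sig = [2:1,1]
  P={3,6}:  v_{3} + v_{6} = v_{4} + v_{7} + v_{10}  →  sig = [2:1,1,1]
  P={6,8}:  v_{6} + v_{8} = v_{4} + v_{9} + v_{10}  →  sig = [2:1,1,1]
  P={2,6}:  v_{2} + v_{6} = 2·v_{4} + v_{9} + v_{10}  →  sig = [2:1,1,2]
  P={2,5}:  v_{2} + v_{5} = 2·v_{4} + v_{9}  →  sig = [2:1,2]
  P={1,4,10}:  v_{1} + v_{4} + v_{10} = 0  →  sig = [3:]
  P={1,2,10}:  v_{1} + v_{2} + v_{10} = v_{8}  →  sig = [3:1]
  P={4,7,9}:  v_{4} + v_{7} + v_{9} = v_{5}  →  sig = [3:1]

Sorted signature multiset PRS(X):
[[2:], [2:], [2:1], [2:1], [2:1], [2:1,1], [2:1,1], [2:1,1], [2:1,1,1], [2:1,1,1], [2:1,1,2], [2:1,2], [3:], [3:1], [3:1]]
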